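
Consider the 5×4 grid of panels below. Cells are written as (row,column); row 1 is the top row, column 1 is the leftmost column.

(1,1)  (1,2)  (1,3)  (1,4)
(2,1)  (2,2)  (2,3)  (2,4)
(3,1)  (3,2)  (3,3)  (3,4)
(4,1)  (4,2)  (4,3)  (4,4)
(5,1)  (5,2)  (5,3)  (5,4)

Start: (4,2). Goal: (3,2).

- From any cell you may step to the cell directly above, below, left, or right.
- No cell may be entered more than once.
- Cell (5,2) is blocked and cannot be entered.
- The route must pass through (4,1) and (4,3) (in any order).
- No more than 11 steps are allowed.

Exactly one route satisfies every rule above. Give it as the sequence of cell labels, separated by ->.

(4,2) -> (4,1) -> (3,1) -> (2,1) -> (2,2) -> (2,3) -> (2,4) -> (3,4) -> (4,4) -> (4,3) -> (3,3) -> (3,2)

The 11-move cap with required stops at (4,1), (4,3) leaves no slack for detours.
Route from (4,2): left 1 to (4,1), up 2 to (2,1), right 3 to (2,4), down 2 to (4,4), left 1 to (4,3), up 1 to (3,3), left 1 to (3,2) — 11 moves in all.
Check: all required cells visited; 11 ≤ 11 moves.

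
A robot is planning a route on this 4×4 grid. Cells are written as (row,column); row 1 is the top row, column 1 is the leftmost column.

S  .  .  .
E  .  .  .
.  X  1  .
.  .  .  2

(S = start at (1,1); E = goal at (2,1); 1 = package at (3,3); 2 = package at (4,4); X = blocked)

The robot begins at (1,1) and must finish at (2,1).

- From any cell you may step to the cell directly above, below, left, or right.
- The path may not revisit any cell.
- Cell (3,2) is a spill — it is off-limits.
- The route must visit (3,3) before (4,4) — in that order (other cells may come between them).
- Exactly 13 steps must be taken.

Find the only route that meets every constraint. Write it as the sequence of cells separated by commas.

The waypoints must appear in the order (3,3), (4,4), with no cell reused.
Route from (1,1): 3× right (reaching (1,4)), down to (2,4), left to (2,3), down to (3,3), right to (3,4), down to (4,4), 3× left (reaching (4,1)), 2× up (reaching (2,1)) — 13 moves in all.
Check: order respected (1 at step 6, 2 at step 8); 13 moves as required.

(1,1), (1,2), (1,3), (1,4), (2,4), (2,3), (3,3), (3,4), (4,4), (4,3), (4,2), (4,1), (3,1), (2,1)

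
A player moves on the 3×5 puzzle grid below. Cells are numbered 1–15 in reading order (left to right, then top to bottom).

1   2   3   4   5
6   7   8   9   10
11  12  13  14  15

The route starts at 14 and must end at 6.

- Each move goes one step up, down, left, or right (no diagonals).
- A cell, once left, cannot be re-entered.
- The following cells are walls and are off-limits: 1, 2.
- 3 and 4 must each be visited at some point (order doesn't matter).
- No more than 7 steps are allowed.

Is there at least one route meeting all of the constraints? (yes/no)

One route that works: 14 → 9 → 4 → 3 → 8 → 7 → 6.

yes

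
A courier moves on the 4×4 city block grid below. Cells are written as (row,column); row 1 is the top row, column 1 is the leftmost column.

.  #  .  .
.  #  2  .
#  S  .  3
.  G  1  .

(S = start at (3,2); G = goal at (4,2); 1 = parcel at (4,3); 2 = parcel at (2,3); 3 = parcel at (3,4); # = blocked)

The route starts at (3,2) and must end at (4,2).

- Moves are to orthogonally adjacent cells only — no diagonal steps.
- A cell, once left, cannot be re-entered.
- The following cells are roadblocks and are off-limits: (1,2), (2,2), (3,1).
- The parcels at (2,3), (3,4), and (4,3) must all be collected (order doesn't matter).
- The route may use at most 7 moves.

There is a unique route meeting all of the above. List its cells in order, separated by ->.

(3,2) -> (3,3) -> (2,3) -> (2,4) -> (3,4) -> (4,4) -> (4,3) -> (4,2)

The 7-move cap with required stops at (2,3), (3,4), (4,3) leaves no slack for detours.
Route from (3,2): right to (3,3), up to (2,3), right to (2,4), 2× down (reaching (4,4)), 2× left (reaching (4,2)) — 7 moves in all.
Check: all required cells visited; 7 ≤ 7 moves.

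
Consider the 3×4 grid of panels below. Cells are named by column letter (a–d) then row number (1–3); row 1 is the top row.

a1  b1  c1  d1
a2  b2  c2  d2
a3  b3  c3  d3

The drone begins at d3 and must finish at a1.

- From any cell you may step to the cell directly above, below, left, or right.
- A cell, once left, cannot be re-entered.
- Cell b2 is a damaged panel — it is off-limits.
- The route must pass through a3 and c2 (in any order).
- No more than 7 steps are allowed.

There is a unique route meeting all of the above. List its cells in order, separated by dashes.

The 7-move cap with required stops at a3, c2 leaves no slack for detours.
Route from d3: up 1 to d2, left 1 to c2, down 1 to c3, left 2 to a3, up 2 to a1 — 7 moves in all.
Check: all required cells visited; 7 ≤ 7 moves.

d3 - d2 - c2 - c3 - b3 - a3 - a2 - a1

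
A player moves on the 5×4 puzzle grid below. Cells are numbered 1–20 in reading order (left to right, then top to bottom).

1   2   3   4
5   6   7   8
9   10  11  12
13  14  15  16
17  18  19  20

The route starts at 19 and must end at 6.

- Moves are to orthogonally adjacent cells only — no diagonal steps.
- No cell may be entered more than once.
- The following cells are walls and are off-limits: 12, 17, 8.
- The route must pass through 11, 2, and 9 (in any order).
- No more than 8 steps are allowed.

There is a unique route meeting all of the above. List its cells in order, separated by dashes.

The 8-move cap with required stops at 11, 2, 9 leaves no slack for detours.
Route from 19: up 2 to 11, left 2 to 9, up 2 to 1, right 1 to 2, down 1 to 6 — 8 moves in all.
Check: all required cells visited; 8 ≤ 8 moves.

19 - 15 - 11 - 10 - 9 - 5 - 1 - 2 - 6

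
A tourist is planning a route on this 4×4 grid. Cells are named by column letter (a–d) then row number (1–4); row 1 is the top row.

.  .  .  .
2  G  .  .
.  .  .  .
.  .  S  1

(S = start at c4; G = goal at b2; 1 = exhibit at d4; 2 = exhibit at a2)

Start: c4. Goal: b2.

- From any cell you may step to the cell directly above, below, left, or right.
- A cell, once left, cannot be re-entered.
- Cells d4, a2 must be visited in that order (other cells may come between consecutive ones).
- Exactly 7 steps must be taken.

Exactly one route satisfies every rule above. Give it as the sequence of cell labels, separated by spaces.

c4 d4 d3 c3 b3 a3 a2 b2

The waypoints must appear in the order d4, a2, with no cell reused.
Route from c4: right to d4, up to d3, 3× left (reaching a3), up to a2, right to b2 — 7 moves in all.
Check: order respected (1 at step 1, 2 at step 6); 7 moves as required.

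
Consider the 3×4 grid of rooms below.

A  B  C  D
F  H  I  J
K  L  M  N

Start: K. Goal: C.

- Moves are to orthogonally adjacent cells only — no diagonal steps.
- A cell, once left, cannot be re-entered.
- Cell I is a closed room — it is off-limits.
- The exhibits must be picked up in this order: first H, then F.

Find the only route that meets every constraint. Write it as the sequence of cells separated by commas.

K, L, H, F, A, B, C

The waypoints must appear in the order H, F, with no cell reused.
Route from K: right 1 to L, up 1 to H, left 1 to F, up 1 to A, right 2 to C — 6 moves in all.
Check: order respected (H at step 2, F at step 3).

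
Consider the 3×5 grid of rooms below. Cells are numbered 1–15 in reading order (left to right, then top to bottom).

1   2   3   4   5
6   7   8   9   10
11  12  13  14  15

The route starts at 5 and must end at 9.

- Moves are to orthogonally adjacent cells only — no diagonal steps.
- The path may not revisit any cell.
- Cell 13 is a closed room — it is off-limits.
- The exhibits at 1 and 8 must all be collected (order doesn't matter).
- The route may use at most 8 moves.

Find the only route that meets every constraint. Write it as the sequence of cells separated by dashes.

The 8-move cap with required stops at 1, 8 leaves no slack for detours.
Route from 5: left 4 to 1, down 1 to 6, right 3 to 9 — 8 moves in all.
Check: all required cells visited; 8 ≤ 8 moves.

5 - 4 - 3 - 2 - 1 - 6 - 7 - 8 - 9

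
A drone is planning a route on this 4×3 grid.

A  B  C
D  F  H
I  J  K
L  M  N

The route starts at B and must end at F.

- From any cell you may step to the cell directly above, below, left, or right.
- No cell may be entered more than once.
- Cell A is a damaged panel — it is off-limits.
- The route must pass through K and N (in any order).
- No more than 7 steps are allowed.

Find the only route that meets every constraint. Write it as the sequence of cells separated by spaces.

B C H K N M J F

The budget equals the shortest possible length, so every move has to be on a shortest route through the required cells.
Route from B: right to C, 3× down (reaching N), left to M, 2× up (reaching F) — 7 moves in all.
Check: all required cells visited; 7 ≤ 7 moves.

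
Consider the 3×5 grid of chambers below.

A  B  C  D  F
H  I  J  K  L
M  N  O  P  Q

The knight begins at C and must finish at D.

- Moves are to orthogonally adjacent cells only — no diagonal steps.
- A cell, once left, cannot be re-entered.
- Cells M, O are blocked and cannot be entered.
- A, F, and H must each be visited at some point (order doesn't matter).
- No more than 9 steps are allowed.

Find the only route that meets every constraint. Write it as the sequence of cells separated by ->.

The 9-move cap with required stops at A, F, H leaves no slack for detours.
Route from C: left 2 to A, down 1 to H, right 4 to L, up 1 to F, left 1 to D — 9 moves in all.
Check: all required cells visited; 9 ≤ 9 moves.

C -> B -> A -> H -> I -> J -> K -> L -> F -> D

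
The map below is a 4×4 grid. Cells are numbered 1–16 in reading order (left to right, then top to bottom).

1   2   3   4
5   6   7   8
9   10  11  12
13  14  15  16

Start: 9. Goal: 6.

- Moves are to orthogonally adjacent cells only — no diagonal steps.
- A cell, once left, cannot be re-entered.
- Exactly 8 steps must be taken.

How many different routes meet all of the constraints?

19

Need simple routes of exactly 8 moves from 9 to 6 (Manhattan distance 2, so 3 moves are spent on a detour and 3 undoing it).
Branch systematically from the start, pruning whenever the remaining move budget drops below the Manhattan distance to 6 or differs from it in parity. Grouping the completions by first move — via 5: 2; via 13: 7; via 10: 10 — and summing: 2 + 7 + 10 = 19.
That gives 19 routes.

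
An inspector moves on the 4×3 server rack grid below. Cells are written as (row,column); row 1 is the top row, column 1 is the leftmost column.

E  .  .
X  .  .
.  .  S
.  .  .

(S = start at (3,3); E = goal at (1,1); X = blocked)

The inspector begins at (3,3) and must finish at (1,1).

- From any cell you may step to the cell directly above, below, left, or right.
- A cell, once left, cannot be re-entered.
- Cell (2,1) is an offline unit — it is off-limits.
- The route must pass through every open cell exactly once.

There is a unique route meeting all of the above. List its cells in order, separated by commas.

Need to visit all 11 open cells exactly once, starting at (3,3) and ending at (1,1).
Route from (3,3): down 1 to (4,3), left 2 to (4,1), up 1 to (3,1), right 1 to (3,2), up 1 to (2,2), right 1 to (2,3), up 1 to (1,3), left 2 to (1,1) — 10 moves in all.
Check: all 11 open cells covered.

(3,3), (4,3), (4,2), (4,1), (3,1), (3,2), (2,2), (2,3), (1,3), (1,2), (1,1)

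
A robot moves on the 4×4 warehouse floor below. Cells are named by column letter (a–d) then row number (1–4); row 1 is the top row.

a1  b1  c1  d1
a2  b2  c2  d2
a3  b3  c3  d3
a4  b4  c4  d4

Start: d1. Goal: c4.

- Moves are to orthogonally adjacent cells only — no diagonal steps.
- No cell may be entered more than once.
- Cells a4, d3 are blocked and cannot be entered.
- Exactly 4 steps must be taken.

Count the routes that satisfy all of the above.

2

Need simple routes of exactly 4 moves from d1 to c4 (Manhattan distance 4, so 0 moves are spent on a detour and 0 undoing it).
Enumerating: d1 d2 c2 c3 c4 | d1 c1 c2 c3 c4.
That gives 2 routes.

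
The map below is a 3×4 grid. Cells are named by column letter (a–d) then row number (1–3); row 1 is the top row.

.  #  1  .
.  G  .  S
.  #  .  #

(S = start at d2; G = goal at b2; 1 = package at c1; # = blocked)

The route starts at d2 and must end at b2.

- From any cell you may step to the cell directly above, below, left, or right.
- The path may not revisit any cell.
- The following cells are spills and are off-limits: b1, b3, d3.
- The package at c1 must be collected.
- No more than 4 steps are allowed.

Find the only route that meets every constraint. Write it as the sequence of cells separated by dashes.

d2 - d1 - c1 - c2 - b2

The budget equals the shortest possible length, so every move has to be on a shortest route through the required cells.
Route from d2: up 1 to d1, left 1 to c1, down 1 to c2, left 1 to b2 — 4 moves in all.
Check: all required cells visited; 4 ≤ 4 moves.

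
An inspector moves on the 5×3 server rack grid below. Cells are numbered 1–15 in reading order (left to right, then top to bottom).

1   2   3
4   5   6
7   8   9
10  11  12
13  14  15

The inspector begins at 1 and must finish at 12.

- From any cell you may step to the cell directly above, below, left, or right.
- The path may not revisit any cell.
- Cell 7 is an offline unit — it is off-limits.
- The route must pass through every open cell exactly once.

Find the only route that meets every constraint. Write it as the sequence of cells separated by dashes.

1 - 4 - 5 - 2 - 3 - 6 - 9 - 8 - 11 - 10 - 13 - 14 - 15 - 12

Need to visit all 14 open cells exactly once, starting at 1 and ending at 12.
Route from 1: down 1 to 4, right 1 to 5, up 1 to 2, right 1 to 3, down 2 to 9, left 1 to 8, down 1 to 11, left 1 to 10, down 1 to 13, right 2 to 15, up 1 to 12 — 13 moves in all.
Check: all 14 open cells covered.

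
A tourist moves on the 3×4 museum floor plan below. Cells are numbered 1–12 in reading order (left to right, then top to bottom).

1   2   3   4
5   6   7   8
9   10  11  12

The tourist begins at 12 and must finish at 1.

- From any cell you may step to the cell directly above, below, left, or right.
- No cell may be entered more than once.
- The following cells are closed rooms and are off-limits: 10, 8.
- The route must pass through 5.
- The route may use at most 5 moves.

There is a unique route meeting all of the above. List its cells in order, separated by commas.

12, 11, 7, 6, 5, 1

The 5-move cap with required stops at 5 leaves no slack for detours.
Route from 12: left 1 to 11, up 1 to 7, left 2 to 5, up 1 to 1 — 5 moves in all.
Check: all required cells visited; 5 ≤ 5 moves.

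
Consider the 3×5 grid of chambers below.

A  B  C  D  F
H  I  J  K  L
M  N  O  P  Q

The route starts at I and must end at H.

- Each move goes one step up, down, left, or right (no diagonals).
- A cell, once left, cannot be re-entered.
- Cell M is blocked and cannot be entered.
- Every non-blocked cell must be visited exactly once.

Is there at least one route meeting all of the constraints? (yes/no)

yes

One route that works: I → N → O → J → K → P → Q → L → F → D → C → B → A → H.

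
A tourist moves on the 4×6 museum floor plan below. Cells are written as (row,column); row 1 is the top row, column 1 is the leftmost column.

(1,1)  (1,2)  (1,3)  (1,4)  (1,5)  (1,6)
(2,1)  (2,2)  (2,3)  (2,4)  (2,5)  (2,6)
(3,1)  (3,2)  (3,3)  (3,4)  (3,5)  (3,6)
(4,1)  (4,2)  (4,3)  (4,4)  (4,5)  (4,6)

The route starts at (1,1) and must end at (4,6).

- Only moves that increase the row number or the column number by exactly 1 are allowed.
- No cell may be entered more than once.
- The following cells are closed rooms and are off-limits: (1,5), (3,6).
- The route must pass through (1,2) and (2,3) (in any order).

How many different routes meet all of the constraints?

A right/down-only route from (1,1) to (4,6) makes exactly 3 down-moves and 5 right-moves in some order.
With no other constraints that would be C(8,3) = 56 routes.
A monotone route can only reach the required cells in the order (1,2), (2,3), so split there and multiply the segment counts (each segment already excludes blocked cells): (1,1)→(1,2): 1; (1,2)→(2,3): 2; (2,3)→(4,6): 6; product = 12.
That gives 12 routes.

12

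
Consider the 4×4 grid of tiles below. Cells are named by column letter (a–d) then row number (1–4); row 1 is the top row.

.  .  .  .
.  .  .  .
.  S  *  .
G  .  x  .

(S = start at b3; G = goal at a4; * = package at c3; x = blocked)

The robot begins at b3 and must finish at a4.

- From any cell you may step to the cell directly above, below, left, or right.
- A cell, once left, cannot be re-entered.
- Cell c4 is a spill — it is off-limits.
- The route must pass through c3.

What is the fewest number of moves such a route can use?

Any route passes through c3 somewhere between b3 and a4. Summing Manhattan distances along the two legs (b3 → c3 → a4) gives a lower bound of 1 + 3 = 4 moves.
The shortest route satisfying every rule uses 6 moves: b3 → c3 → c2 → b2 → a2 → a3 → a4.
The bound of 4 isn't tight here; checking systematically, no route of length 4 through 5 satisfies every constraint, so 6 is the minimum.

6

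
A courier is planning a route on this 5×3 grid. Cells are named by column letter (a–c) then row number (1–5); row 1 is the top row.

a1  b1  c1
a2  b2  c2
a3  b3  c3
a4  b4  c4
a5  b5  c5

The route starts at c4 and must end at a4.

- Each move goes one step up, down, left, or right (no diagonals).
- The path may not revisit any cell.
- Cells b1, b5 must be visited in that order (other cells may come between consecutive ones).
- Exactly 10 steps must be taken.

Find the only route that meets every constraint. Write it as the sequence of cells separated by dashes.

c4 - c3 - c2 - c1 - b1 - b2 - b3 - b4 - b5 - a5 - a4

The waypoints must appear in the order b1, b5, with no cell reused.
Route from c4: up 3 to c1, left 1 to b1, down 4 to b5, left 1 to a5, up 1 to a4 — 10 moves in all.
Check: order respected (b1 at step 4, b5 at step 8); 10 moves as required.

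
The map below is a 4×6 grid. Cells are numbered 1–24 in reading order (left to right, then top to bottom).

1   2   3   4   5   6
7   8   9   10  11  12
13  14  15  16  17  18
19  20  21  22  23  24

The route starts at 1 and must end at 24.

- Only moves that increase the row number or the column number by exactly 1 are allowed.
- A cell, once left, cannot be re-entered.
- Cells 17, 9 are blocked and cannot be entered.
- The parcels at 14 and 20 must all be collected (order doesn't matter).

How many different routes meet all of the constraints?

3

A right/down-only route from 1 to 24 makes exactly 3 down-moves and 5 right-moves in some order.
With no other constraints that would be C(8,3) = 56 routes.
A monotone route can only reach the required cells in the order 14, 20, so split there and multiply the segment counts (each segment already excludes blocked cells): 1→14: 3; 14→20: 1; 20→24: 1; product = 3.
That gives 3 routes.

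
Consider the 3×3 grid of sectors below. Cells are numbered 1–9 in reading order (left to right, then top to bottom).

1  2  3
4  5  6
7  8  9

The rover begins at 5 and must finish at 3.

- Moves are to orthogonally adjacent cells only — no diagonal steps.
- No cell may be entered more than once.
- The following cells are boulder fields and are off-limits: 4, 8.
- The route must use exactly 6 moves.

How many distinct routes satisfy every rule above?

0

Need simple routes of exactly 6 moves from 5 to 3 (Manhattan distance 2, so 2 moves are spent on a detour and 2 undoing it).
No route satisfies every constraint, so the count is 0.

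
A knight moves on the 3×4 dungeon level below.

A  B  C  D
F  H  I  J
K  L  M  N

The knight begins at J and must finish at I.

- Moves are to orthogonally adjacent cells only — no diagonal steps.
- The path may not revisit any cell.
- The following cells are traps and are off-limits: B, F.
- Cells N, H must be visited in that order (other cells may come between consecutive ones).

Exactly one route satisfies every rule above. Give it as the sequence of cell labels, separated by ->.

J -> N -> M -> L -> H -> I

The waypoints must appear in the order N, H, with no cell reused.
Route from J: down 1 to N, left 2 to L, up 1 to H, right 1 to I — 5 moves in all.
Check: order respected (N at step 1, H at step 4).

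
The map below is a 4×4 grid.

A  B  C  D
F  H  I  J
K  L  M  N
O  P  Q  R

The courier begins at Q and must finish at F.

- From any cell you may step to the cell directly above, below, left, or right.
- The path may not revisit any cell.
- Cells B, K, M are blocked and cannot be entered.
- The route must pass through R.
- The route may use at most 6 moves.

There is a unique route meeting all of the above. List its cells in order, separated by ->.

The 6-move cap with required stops at R leaves no slack for detours.
Route from Q: right 1 to R, up 2 to J, left 3 to F — 6 moves in all.
Check: all required cells visited; 6 ≤ 6 moves.

Q -> R -> N -> J -> I -> H -> F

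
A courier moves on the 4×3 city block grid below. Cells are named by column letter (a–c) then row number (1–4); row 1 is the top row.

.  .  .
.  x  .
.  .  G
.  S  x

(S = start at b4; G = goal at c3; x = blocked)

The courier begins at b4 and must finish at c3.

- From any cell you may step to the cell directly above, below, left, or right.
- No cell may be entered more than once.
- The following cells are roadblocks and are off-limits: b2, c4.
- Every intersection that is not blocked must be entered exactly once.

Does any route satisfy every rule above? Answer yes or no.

no

Colour the cells like a checkerboard: each orthogonal step flips colour, so a Hamiltonian route alternates colours. Here there are 5 cells of one colour and 5 of the other, with start on the same colour as the goal — the counts and endpoints can't be arranged into an alternating sequence of length 10, so no Hamiltonian route exists.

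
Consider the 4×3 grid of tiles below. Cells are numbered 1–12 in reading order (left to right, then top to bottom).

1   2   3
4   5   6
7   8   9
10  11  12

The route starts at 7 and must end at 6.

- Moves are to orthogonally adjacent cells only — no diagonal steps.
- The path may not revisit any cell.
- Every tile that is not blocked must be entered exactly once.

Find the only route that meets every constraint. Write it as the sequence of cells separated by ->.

7 -> 10 -> 11 -> 12 -> 9 -> 8 -> 5 -> 4 -> 1 -> 2 -> 3 -> 6

Need to visit all 12 open cells exactly once, starting at 7 and ending at 6.
Cell 10 has only two open neighbours (7 and 11), so the path must pass straight through it: one of those is the cell it's entered from and the other is where it exits.
Route from 7: down to 10, 2× right (reaching 12), up to 9, left to 8, up to 5, left to 4, up to 1, 2× right (reaching 3), down to 6 — 11 moves in all.
Check: all 12 open cells covered.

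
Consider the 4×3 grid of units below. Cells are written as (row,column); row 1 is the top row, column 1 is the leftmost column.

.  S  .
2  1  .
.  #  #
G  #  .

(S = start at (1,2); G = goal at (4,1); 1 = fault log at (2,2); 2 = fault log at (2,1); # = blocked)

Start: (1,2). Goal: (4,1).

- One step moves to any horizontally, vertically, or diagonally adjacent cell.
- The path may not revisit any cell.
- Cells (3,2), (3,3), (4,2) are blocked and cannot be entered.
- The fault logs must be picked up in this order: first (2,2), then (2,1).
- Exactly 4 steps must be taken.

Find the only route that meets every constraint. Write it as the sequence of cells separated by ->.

The waypoints must appear in the order (2,2), (2,1), with no cell reused.
Route from (1,2): down to (2,2), left to (2,1), 2× down (reaching (4,1)) — 4 moves in all.
Check: order respected (1 at step 1, 2 at step 2); 4 moves as required.

(1,2) -> (2,2) -> (2,1) -> (3,1) -> (4,1)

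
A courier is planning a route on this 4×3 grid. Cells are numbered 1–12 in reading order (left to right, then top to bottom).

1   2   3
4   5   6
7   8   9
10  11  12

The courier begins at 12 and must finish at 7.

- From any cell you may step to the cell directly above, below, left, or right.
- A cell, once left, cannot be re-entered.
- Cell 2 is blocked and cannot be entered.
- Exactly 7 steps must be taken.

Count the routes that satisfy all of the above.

2

Need simple routes of exactly 7 moves from 12 to 7 (Manhattan distance 3, so 2 moves are spent on a detour and 2 undoing it).
Enumerating: 12 9 6 5 8 11 10 7 | 12 11 8 9 6 5 4 7.
That gives 2 routes.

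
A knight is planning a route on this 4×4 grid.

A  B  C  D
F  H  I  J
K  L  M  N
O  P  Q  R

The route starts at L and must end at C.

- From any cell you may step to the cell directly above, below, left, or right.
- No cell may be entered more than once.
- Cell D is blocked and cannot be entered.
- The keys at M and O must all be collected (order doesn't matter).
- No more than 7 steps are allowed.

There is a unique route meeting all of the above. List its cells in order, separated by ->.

L -> K -> O -> P -> Q -> M -> I -> C

Any route must reach M and O and still end at C within 7 moves, so the order of the required stops is forced.
Route from L: left to K, down to O, 2× right (reaching Q), 3× up (reaching C) — 7 moves in all.
Check: all required cells visited; 7 ≤ 7 moves.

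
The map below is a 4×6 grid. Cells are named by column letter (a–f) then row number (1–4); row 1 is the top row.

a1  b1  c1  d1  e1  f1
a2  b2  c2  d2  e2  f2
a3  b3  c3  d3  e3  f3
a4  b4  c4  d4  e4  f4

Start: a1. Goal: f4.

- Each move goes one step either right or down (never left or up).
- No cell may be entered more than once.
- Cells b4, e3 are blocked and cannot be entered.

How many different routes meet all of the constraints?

22

A right/down-only route from a1 to f4 makes exactly 3 down-moves and 5 right-moves in some order.
With no other constraints that would be C(8,3) = 56 routes.
Subtract routes through each blocked cell (inclusion–exclusion for overlaps): − through e3: 30 − through b4: 4 → 22.
That gives 22 routes.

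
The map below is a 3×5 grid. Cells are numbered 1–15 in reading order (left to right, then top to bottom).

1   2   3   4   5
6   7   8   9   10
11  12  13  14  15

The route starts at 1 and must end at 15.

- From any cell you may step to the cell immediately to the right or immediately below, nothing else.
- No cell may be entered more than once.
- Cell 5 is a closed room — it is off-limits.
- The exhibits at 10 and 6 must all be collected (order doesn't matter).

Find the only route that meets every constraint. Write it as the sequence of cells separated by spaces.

1 6 7 8 9 10 15

Moves only go right or down, so the column and row indices never decrease.
Route from 1: down 1 to 6, right 4 to 10, down 1 to 15 — 6 moves in all.
Check: all required cells visited.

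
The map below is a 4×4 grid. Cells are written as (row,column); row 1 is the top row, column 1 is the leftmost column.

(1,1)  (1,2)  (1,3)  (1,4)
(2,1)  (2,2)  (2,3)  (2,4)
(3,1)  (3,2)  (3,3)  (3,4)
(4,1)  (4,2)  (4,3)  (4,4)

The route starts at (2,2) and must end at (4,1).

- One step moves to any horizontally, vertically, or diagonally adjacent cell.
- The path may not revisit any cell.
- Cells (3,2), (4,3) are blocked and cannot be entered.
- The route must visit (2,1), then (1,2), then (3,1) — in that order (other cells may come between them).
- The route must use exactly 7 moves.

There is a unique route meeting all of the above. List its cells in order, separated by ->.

(2,2) -> (2,1) -> (1,2) -> (2,3) -> (3,3) -> (4,2) -> (3,1) -> (4,1)

The waypoints must appear in the order (2,1), (1,2), (3,1), with no cell reused.
Route from (2,2): left 1 to (2,1), up-right 1 to (1,2), down-right 1 to (2,3), down 1 to (3,3), down-left 1 to (4,2), up-left 1 to (3,1), down 1 to (4,1) — 7 moves in all.
Check: order respected ((2,1) at step 1, (1,2) at step 2, (3,1) at step 6); 7 moves as required.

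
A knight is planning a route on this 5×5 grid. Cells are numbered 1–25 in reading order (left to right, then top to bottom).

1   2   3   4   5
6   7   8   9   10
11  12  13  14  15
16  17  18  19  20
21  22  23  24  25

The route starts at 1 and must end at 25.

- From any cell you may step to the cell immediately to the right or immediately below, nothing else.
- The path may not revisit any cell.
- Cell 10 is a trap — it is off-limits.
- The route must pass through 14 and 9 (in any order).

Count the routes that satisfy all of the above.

A right/down-only route from 1 to 25 makes exactly 4 down-moves and 4 right-moves in some order.
With no other constraints that would be C(8,4) = 70 routes.
A monotone route can only reach the required cells in the order 9, 14, so split there and multiply the segment counts (each segment already excludes blocked cells): 1→9: 4; 9→14: 1; 14→25: 3; product = 12.
That gives 12 routes.

12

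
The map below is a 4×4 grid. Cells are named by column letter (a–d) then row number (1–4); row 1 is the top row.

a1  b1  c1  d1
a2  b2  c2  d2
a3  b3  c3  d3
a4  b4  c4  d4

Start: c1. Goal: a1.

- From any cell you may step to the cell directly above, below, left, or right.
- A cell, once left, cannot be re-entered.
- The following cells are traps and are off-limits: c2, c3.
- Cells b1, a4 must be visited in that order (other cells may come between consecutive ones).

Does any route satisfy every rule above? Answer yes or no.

One route that works: c1 → b1 → b2 → b3 → b4 → a4 → a3 → a2 → a1.

yes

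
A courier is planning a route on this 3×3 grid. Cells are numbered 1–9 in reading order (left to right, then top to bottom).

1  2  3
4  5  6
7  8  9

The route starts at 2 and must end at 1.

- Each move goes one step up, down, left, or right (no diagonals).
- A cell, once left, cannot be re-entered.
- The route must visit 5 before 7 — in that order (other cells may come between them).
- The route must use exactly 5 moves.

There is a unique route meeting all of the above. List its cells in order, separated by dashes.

The waypoints must appear in the order 5, 7, with no cell reused.
Route from 2: down 2 to 8, left 1 to 7, up 2 to 1 — 5 moves in all.
Check: order respected (5 at step 1, 7 at step 3); 5 moves as required.

2 - 5 - 8 - 7 - 4 - 1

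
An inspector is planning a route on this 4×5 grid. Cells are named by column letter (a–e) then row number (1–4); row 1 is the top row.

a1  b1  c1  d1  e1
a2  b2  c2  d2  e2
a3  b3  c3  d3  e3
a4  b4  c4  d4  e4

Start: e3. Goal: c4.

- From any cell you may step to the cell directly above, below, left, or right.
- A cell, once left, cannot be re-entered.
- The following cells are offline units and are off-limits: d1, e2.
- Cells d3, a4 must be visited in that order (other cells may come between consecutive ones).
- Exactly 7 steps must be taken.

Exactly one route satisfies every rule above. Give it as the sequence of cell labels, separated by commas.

The waypoints must appear in the order d3, a4, with no cell reused.
Route from e3: 4× left (reaching a3), down to a4, 2× right (reaching c4) — 7 moves in all.
Check: order respected (d3 at step 1, a4 at step 5); 7 moves as required.

e3, d3, c3, b3, a3, a4, b4, c4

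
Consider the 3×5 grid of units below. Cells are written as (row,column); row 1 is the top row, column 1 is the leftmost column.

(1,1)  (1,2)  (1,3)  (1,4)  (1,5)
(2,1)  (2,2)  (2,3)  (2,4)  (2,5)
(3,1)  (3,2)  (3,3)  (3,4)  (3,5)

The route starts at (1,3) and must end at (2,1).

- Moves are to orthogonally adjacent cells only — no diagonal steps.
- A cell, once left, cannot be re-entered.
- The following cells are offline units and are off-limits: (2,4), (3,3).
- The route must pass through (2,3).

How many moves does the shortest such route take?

3

Any route passes through (2,3) somewhere between (1,3) and (2,1). Summing Manhattan distances along the two legs ((1,3) → (2,3) → (2,1)) gives a lower bound of 1 + 2 = 3 moves.
A route of 3 moves achieves this: (1,3) → (2,3) → (2,2) → (2,1).
Since 3 matches the lower bound, it is optimal.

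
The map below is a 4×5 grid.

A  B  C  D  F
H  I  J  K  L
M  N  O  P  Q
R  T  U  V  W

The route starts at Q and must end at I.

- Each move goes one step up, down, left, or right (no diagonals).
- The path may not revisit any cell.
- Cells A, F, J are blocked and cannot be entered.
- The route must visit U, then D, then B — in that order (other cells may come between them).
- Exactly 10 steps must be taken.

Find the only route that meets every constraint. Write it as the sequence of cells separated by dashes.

The waypoints must appear in the order U, D, B, with no cell reused.
Route from Q: down 1 to W, left 2 to U, up 1 to O, right 1 to P, up 2 to D, left 2 to B, down 1 to I — 10 moves in all.
Check: order respected (U at step 3, D at step 7, B at step 9); 10 moves as required.

Q - W - V - U - O - P - K - D - C - B - I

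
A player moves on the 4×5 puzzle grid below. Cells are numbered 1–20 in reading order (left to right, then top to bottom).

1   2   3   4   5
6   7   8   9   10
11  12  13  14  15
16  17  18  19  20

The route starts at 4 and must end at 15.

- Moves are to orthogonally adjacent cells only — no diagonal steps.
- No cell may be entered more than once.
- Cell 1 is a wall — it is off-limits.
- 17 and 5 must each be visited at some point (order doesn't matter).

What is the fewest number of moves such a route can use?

11

Any route passes through 17 and 5 in some order between 4 and 15. Summing Manhattan distances along each leg and taking the cheapest ordering (4 → 5 → 17 → 15) gives a lower bound of 1 + 6 + 4 = 11 moves.
A route of 11 moves achieves this: 4 → 5 → 10 → 9 → 14 → 13 → 12 → 17 → 18 → 19 → 20 → 15.
Since 11 matches the lower bound, it is optimal.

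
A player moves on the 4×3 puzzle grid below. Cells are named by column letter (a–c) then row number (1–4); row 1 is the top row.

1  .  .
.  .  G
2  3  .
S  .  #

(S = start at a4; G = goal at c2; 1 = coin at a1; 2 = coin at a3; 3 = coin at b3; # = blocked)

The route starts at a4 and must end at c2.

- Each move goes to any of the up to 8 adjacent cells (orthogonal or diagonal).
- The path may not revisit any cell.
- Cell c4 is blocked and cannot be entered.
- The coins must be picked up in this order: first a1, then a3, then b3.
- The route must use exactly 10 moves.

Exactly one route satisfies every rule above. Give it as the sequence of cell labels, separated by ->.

The waypoints must appear in the order a1, a3, b3, with no cell reused.
Route from a4: right 1 to b4, up-right 1 to c3, up-left 1 to b2, up-right 1 to c1, left 2 to a1, down 2 to a3, right 1 to b3, up-right 1 to c2 — 10 moves in all.
Check: order respected (1 at step 6, 2 at step 8, 3 at step 9); 10 moves as required.

a4 -> b4 -> c3 -> b2 -> c1 -> b1 -> a1 -> a2 -> a3 -> b3 -> c2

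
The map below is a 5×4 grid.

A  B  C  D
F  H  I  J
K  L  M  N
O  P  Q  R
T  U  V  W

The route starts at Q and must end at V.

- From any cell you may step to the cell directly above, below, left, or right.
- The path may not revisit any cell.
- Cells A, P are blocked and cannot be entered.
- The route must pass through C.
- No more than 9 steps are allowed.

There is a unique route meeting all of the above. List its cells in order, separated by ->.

Q -> M -> I -> C -> D -> J -> N -> R -> W -> V

Any route must reach C and still end at V within 9 moves, so the order of the required stops is forced.
Route from Q: up 3 to C, right 1 to D, down 4 to W, left 1 to V — 9 moves in all.
Check: all required cells visited; 9 ≤ 9 moves.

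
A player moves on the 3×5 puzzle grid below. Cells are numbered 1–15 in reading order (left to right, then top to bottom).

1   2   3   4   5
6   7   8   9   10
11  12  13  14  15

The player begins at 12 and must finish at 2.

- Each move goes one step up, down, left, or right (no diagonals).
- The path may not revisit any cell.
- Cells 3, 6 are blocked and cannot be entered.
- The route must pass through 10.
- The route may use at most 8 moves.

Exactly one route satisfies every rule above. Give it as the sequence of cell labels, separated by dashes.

12 - 13 - 14 - 15 - 10 - 9 - 8 - 7 - 2

Any route must reach 10 and still end at 2 within 8 moves, so the order of the required stops is forced.
Route from 12: 3× right (reaching 15), up to 10, 3× left (reaching 7), up to 2 — 8 moves in all.
Check: all required cells visited; 8 ≤ 8 moves.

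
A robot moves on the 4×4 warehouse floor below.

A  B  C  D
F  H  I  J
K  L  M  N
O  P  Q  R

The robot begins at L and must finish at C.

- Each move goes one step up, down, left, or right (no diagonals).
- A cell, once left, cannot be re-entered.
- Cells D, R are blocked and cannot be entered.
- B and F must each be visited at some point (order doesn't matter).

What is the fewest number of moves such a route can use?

5

Any route passes through B and F in some order between L and C. Summing Manhattan distances along each leg and taking the cheapest ordering (L → F → B → C) gives a lower bound of 2 + 2 + 1 = 5 moves.
A route of 5 moves achieves this: L → H → F → A → B → C.
Since 5 matches the lower bound, it is optimal.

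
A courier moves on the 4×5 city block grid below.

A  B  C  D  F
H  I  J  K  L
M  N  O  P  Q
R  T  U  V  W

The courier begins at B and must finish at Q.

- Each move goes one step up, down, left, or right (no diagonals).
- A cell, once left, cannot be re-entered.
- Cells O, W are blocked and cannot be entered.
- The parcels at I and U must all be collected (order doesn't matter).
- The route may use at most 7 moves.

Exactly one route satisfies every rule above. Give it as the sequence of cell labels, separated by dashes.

The 7-move cap with required stops at I, U leaves no slack for detours.
Route from B: 3× down (reaching T), 2× right (reaching V), up to P, right to Q — 7 moves in all.
Check: all required cells visited; 7 ≤ 7 moves.

B - I - N - T - U - V - P - Q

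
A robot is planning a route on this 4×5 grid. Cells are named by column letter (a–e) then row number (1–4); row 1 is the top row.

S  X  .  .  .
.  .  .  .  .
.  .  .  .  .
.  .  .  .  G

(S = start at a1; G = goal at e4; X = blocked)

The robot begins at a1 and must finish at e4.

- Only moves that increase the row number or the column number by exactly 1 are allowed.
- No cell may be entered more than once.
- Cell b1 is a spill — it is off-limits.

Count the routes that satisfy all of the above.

15

A right/down-only route from a1 to e4 makes exactly 3 down-moves and 4 right-moves in some order.
With no other constraints that would be C(7,3) = 35 routes.
Subtract routes through each blocked cell (inclusion–exclusion for overlaps): − through b1: 20 → 15.
That gives 15 routes.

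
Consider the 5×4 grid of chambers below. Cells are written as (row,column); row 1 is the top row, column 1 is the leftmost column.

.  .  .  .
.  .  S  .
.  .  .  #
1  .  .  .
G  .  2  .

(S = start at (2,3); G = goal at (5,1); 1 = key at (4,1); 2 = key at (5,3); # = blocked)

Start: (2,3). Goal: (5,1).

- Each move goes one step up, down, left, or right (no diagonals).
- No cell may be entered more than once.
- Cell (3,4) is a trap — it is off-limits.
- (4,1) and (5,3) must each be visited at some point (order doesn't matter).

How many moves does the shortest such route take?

7

Any route passes through (4,1) and (5,3) in some order between (2,3) and (5,1). Summing Manhattan distances along each leg and taking the cheapest ordering ((2,3) → (5,3) → (4,1) → (5,1)) gives a lower bound of 3 + 3 + 1 = 7 moves.
A route of 7 moves achieves this: (2,3) → (3,3) → (4,3) → (5,3) → (5,2) → (4,2) → (4,1) → (5,1).
Since 7 matches the lower bound, it is optimal.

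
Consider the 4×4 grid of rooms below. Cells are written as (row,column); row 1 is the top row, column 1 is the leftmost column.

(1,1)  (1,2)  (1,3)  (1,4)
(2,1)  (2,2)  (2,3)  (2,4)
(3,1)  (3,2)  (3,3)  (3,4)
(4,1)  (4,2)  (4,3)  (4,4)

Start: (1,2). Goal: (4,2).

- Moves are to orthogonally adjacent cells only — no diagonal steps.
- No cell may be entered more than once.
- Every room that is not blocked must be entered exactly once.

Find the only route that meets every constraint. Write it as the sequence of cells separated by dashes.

(1,2) - (1,1) - (2,1) - (2,2) - (2,3) - (1,3) - (1,4) - (2,4) - (3,4) - (4,4) - (4,3) - (3,3) - (3,2) - (3,1) - (4,1) - (4,2)

Need to visit all 16 open cells exactly once, starting at (1,2) and ending at (4,2).
Cell (4,4) has only two open neighbours ((3,4) and (4,3)), so the path must pass straight through it: one of those is the cell it's entered from and the other is where it exits.
Route from (1,2): left to (1,1), down to (2,1), 2× right (reaching (2,3)), up to (1,3), right to (1,4), 3× down (reaching (4,4)), left to (4,3), up to (3,3), 2× left (reaching (3,1)), down to (4,1), right to (4,2) — 15 moves in all.
Check: all 16 open cells covered.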